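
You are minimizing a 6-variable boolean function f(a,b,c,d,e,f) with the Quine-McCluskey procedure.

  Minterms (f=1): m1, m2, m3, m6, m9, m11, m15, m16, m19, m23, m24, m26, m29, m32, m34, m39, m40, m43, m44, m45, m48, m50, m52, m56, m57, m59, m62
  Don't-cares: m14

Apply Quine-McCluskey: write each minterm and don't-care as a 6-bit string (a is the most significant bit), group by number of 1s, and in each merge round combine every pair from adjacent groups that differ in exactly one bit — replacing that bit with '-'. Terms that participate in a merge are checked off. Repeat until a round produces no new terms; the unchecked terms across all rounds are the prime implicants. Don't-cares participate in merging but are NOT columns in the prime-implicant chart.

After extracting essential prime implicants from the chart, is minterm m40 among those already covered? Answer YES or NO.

NO

[col 0] 000001*, 000010*, 000011*, 000110*, 001001*, 001011*, 001110*, 001111*, 010000*, 010011*, 010111*, 011000*, 011010*, 011101, 100000*, 100010*, 100111, 101000*, 101011*, 101100*, 101101*, 110000*, 110010*, 110100*, 111000*, 111001*, 111011*, 111110
[col 1] -00010, -01011, -10000*, -11000*, 0-0011, 00-001*, 00-011*, 00-110, 000-10, 0000-1*, 00001-, 001-11, 0010-1*, 00111-, 01-000*, 010-11, 0110-0, 1-0000*, 1-0010*, 1-1000*, 1-1011, 10-000*, 1000-0*, 101-00, 10110-, 11-000*, 110-00, 1100-0*, 1110-1, 11100-
[col 2] -1-000, 00-0-1, 1--000, 1-00-0
Prime implicants: -00010, -01011, -1-000, 0-0011, 00-0-1, 00-110, 000-10, 00001-, 001-11, 00111-, 010-11, 0110-0, 011101, 1--000, 1-00-0, 1-1011, 100111, 101-00, 10110-, 110-00, 1110-1, 11100-, 111110
PI chart (minterm → PIs covering it):
  1 | 00-0-1  (sole → essential)
  2 | -00010,000-10,00001-
  3 | 0-0011,00-0-1,00001-
  6 | 00-110,000-10
  9 | 00-0-1  (sole → essential)
  11 | -01011,00-0-1,001-11
  15 | 001-11,00111-
  16 | -1-000  (sole → essential)
  19 | 0-0011,010-11
  23 | 010-11  (sole → essential)
  24 | -1-000,0110-0
  26 | 0110-0  (sole → essential)
  29 | 011101  (sole → essential)
  32 | 1--000,1-00-0
  34 | -00010,1-00-0
  39 | 100111  (sole → essential)
  40 | 1--000,101-00
  43 | -01011,1-1011
  44 | 101-00,10110-
  45 | 10110-  (sole → essential)
  48 | -1-000,1--000,1-00-0,110-00
  50 | 1-00-0  (sole → essential)
  52 | 110-00  (sole → essential)
  56 | -1-000,1--000,11100-
  57 | 1110-1,11100-
  59 | 1-1011,1110-1
  62 | 111110  (sole → essential)
Essential prime implicants: -1-000, 00-0-1, 010-11, 0110-0, 011101, 1-00-0, 100111, 10110-, 110-00, 111110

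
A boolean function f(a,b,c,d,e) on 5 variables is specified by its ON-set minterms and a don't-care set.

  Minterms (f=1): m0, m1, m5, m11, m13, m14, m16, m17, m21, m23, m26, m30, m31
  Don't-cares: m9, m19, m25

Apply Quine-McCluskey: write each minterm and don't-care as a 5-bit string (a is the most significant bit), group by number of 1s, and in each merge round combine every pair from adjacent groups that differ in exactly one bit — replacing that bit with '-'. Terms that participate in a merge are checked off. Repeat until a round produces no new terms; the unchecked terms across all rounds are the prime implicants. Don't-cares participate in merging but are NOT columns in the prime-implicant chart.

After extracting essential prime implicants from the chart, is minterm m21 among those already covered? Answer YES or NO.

NO

Round 0: 00000✓ 00001✓ 00101✓ 01001✓ 01011✓ 01101✓ 01110✓ 10000✓ 10001✓ 10011✓ 10101✓ 10111✓ 11001✓ 11010✓ 11110✓ 11111✓
Round 1: -0000✓ -0001✓ -0101✓ -1001✓ -1110 0-001✓ 0-101✓ 00-01✓ 0000-✓ 01-01✓ 010-1 1-001✓ 1-111 10-01✓ 10-11✓ 100-1✓ 1000-✓ 101-1✓ 11-10 1111-
Round 2: --001 -0-01 -000- 0--01 10--1
PIs = {--001, -0-01, -000-, -1110, 0--01, 010-1, 1-111, 10--1, 11-10, 1111-}
Coverage chart:
  m0: -000- ←essential
  m1: --001,-0-01,-000-,0--01
  m5: -0-01,0--01
  m11: 010-1 ←essential
  m13: 0--01 ←essential
  m14: -1110 ←essential
  m16: -000- ←essential
  m17: --001,-0-01,-000-,10--1
  m21: -0-01,10--1
  m23: 1-111,10--1
  m26: 11-10 ←essential
  m30: -1110,11-10,1111-
  m31: 1-111,1111-
Essential: -000-, -1110, 0--01, 010-1, 11-10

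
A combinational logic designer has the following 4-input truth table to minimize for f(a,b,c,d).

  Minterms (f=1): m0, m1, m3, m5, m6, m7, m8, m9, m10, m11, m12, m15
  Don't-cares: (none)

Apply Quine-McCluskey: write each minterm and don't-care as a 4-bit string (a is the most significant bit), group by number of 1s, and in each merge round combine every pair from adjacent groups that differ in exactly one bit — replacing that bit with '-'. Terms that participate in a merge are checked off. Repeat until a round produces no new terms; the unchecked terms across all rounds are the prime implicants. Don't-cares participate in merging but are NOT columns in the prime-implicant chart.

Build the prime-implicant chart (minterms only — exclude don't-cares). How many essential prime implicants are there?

[col 0] 0000*, 0001*, 0011*, 0101*, 0110*, 0111*, 1000*, 1001*, 1010*, 1011*, 1100*, 1111*
[col 1] -000*, -001*, -011*, -111*, 0-01*, 0-11*, 00-1*, 000-*, 01-1*, 011-, 1-00, 1-11*, 10-0*, 10-1*, 100-*, 101-*
[col 2] --11, -0-1, -00-, 0--1, 10--
Prime implicants: --11, -0-1, -00-, 0--1, 011-, 1-00, 10--
PI chart (minterm → PIs covering it):
  0 | -00-  (sole → essential)
  1 | -0-1,-00-,0--1
  3 | --11,-0-1,0--1
  5 | 0--1  (sole → essential)
  6 | 011-  (sole → essential)
  7 | --11,0--1,011-
  8 | -00-,1-00,10--
  9 | -0-1,-00-,10--
  10 | 10--  (sole → essential)
  11 | --11,-0-1,10--
  12 | 1-00  (sole → essential)
  15 | --11  (sole → essential)
Essential prime implicants: --11, -00-, 0--1, 011-, 1-00, 10--

6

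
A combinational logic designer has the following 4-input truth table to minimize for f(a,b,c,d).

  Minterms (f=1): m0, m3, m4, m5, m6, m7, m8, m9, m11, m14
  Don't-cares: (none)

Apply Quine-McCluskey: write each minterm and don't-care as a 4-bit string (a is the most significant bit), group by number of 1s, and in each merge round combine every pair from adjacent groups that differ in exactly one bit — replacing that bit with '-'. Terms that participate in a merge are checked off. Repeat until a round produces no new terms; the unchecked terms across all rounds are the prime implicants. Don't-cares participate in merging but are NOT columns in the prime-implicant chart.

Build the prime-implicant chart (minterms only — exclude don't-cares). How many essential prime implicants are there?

2

[col 0] 0000*, 0011*, 0100*, 0101*, 0110*, 0111*, 1000*, 1001*, 1011*, 1110*
[col 1] -000, -011, -110, 0-00, 0-11, 01-0*, 01-1*, 010-*, 011-*, 10-1, 100-
[col 2] 01--
Prime implicants: -000, -011, -110, 0-00, 0-11, 01--, 10-1, 100-
PI chart (minterm → PIs covering it):
  0 | -000,0-00
  3 | -011,0-11
  4 | 0-00,01--
  5 | 01--  (sole → essential)
  6 | -110,01--
  7 | 0-11,01--
  8 | -000,100-
  9 | 10-1,100-
  11 | -011,10-1
  14 | -110  (sole → essential)
Essential prime implicants: -110, 01--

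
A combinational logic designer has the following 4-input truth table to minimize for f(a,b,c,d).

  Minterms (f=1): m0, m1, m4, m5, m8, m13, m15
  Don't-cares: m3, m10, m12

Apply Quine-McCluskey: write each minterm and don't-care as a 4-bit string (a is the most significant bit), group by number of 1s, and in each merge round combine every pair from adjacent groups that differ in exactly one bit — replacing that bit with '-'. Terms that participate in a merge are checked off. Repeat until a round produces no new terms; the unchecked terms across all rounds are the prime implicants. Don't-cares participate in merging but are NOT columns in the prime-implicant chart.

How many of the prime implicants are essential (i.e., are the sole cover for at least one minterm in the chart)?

1

[col 0] 0000*, 0001*, 0011*, 0100*, 0101*, 1000*, 1010*, 1100*, 1101*, 1111*
[col 1] -000*, -100*, -101*, 0-00*, 0-01*, 00-1, 000-*, 010-*, 1-00*, 10-0, 11-1, 110-*
[col 2] --00, -10-, 0-0-
Prime implicants: --00, -10-, 0-0-, 00-1, 10-0, 11-1
PI chart (minterm → PIs covering it):
  0 | --00,0-0-
  1 | 0-0-,00-1
  4 | --00,-10-,0-0-
  5 | -10-,0-0-
  8 | --00,10-0
  13 | -10-,11-1
  15 | 11-1  (sole → essential)
Essential prime implicants: 11-1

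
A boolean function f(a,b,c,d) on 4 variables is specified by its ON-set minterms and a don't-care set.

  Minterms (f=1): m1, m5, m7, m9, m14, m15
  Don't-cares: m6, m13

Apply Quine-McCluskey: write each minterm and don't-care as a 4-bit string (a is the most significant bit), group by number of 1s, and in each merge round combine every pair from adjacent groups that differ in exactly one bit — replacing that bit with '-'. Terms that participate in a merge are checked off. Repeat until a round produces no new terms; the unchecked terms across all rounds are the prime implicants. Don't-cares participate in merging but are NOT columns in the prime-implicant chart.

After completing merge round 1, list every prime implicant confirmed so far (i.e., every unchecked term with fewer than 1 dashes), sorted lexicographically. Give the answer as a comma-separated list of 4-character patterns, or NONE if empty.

[col 0] 0001*, 0101*, 0110*, 0111*, 1001*, 1101*, 1110*, 1111*
[col 1] -001*, -101*, -110*, -111*, 0-01*, 01-1*, 011-*, 1-01*, 11-1*, 111-*
[col 2] --01, -1-1, -11-
Prime implicants: --01, -1-1, -11-

NONE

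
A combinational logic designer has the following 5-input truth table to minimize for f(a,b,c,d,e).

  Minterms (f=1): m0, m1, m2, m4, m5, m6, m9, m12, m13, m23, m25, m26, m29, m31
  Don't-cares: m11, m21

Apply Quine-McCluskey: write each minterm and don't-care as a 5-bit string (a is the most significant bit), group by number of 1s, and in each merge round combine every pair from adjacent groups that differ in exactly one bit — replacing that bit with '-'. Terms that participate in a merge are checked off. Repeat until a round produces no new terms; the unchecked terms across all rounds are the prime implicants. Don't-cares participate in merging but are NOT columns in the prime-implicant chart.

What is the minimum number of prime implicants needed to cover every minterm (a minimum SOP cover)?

6

size-2^0 implicants → 00000(✓)  00001(✓)  00010(✓)  00100(✓)  00101(✓)  00110(✓)  01001(✓)  01011(✓)  01100(✓)  01101(✓)  10101(✓)  10111(✓)  11001(✓)  11010  11101(✓)  11111(✓)
size-2^1 implicants → -0101(✓)  -1001(✓)  -1101(✓)  0-001(✓)  0-100(✓)  0-101(✓)  00-00(✓)  00-01(✓)  00-10(✓)  000-0(✓)  0000-(✓)  001-0(✓)  0010-(✓)  01-01(✓)  010-1  0110-(✓)  1-101(✓)  1-111(✓)  101-1(✓)  11-01(✓)  111-1(✓)
size-2^2 implicants → --101  -1-01  0--01  0-10-  00--0  00-0-  1-1-1
Unchecked terms (primes): --101, -1-01, 0--01, 0-10-, 00--0, 00-0-, 010-1, 1-1-1, 11010
Minterm coverage:
  m0 ⊆ 00--0,00-0-
  m1 ⊆ 0--01,00-0-
  m2 ⊆ 00--0 [E]
  m4 ⊆ 0-10-,00--0,00-0-
  m5 ⊆ --101,0--01,0-10-,00-0-
  m6 ⊆ 00--0 [E]
  m9 ⊆ -1-01,0--01,010-1
  m12 ⊆ 0-10- [E]
  m13 ⊆ --101,-1-01,0--01,0-10-
  m23 ⊆ 1-1-1 [E]
  m25 ⊆ -1-01 [E]
  m26 ⊆ 11010 [E]
  m29 ⊆ --101,-1-01,1-1-1
  m31 ⊆ 1-1-1 [E]
E = {-1-01, 0-10-, 00--0, 1-1-1, 11010}
Petrick residual → 0--01
Cover = bd'e + a'd'e + a'cd' + a'b'e' + ace + abc'de'  |cover|=6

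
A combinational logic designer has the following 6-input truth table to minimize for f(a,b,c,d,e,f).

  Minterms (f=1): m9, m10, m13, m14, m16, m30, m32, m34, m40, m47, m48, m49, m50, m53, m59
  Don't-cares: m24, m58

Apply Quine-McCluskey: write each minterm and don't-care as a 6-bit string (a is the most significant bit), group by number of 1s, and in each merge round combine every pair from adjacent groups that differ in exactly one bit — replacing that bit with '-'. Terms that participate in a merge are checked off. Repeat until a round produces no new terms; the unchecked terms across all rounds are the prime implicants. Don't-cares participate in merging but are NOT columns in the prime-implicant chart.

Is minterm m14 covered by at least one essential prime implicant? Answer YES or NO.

YES

Round 0: 001001✓ 001010✓ 001101✓ 001110✓ 010000✓ 011000✓ 011110✓ 100000✓ 100010✓ 101000✓ 101111 110000✓ 110001✓ 110010✓ 110101✓ 111010✓ 111011✓
Round 1: -10000 0-1110 001-01 001-10 01-000 1-0000✓ 1-0010✓ 10-000 1000-0✓ 11-010 110-01 1100-0✓ 11000- 11101-
Round 2: 1-00-0
PIs = {-10000, 0-1110, 001-01, 001-10, 01-000, 1-00-0, 10-000, 101111, 11-010, 110-01, 11000-, 11101-}
Coverage chart:
  m9: 001-01 ←essential
  m10: 001-10 ←essential
  m13: 001-01 ←essential
  m14: 0-1110,001-10
  m16: -10000,01-000
  m30: 0-1110 ←essential
  m32: 1-00-0,10-000
  m34: 1-00-0 ←essential
  m40: 10-000 ←essential
  m47: 101111 ←essential
  m48: -10000,1-00-0,11000-
  m49: 110-01,11000-
  m50: 1-00-0,11-010
  m53: 110-01 ←essential
  m59: 11101- ←essential
Essential: 0-1110, 001-01, 001-10, 1-00-0, 10-000, 101111, 110-01, 11101-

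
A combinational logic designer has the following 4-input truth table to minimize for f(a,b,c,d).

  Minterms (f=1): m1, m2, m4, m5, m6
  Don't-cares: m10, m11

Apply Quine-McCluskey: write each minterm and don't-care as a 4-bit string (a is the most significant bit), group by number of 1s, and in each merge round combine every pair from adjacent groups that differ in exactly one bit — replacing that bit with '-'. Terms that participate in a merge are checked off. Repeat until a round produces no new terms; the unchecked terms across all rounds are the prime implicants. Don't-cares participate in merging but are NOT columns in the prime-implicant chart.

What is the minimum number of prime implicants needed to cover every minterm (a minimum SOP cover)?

Round 0: 0001✓ 0010✓ 0100✓ 0101✓ 0110✓ 1010✓ 1011✓
Round 1: -010 0-01 0-10 01-0 010- 101-
PIs = {-010, 0-01, 0-10, 01-0, 010-, 101-}
Coverage chart:
  m1: 0-01 ←essential
  m2: -010,0-10
  m4: 01-0,010-
  m5: 0-01,010-
  m6: 0-10,01-0
Essential: 0-01
Petrick residual → -010, 01-0
Min cover (3 terms): b'cd' + a'c'd + a'bd'

3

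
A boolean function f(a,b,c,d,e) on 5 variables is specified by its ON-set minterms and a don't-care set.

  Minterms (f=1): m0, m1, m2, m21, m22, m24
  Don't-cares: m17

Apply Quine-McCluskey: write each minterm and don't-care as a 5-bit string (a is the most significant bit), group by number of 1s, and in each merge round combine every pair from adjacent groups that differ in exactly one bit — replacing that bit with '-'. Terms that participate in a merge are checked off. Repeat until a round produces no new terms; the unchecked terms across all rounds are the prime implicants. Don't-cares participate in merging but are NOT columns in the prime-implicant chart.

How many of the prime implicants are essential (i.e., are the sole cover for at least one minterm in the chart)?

Round 0: 00000✓ 00001✓ 00010✓ 10001✓ 10101✓ 10110 11000
Round 1: -0001 000-0 0000- 10-01
PIs = {-0001, 000-0, 0000-, 10-01, 10110, 11000}
Coverage chart:
  m0: 000-0,0000-
  m1: -0001,0000-
  m2: 000-0 ←essential
  m21: 10-01 ←essential
  m22: 10110 ←essential
  m24: 11000 ←essential
Essential: 000-0, 10-01, 10110, 11000

4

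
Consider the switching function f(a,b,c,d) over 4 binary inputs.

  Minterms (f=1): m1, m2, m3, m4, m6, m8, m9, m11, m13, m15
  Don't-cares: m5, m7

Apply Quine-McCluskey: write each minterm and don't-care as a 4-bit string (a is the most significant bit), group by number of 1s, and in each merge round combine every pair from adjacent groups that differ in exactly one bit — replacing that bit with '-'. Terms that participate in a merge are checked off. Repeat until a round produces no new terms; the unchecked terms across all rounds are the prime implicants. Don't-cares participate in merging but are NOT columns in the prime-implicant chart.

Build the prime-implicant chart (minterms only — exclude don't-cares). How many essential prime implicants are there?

4

Round 0: 0001✓ 0010✓ 0011✓ 0100✓ 0101✓ 0110✓ 0111✓ 1000✓ 1001✓ 1011✓ 1101✓ 1111✓
Round 1: -001✓ -011✓ -101✓ -111✓ 0-01✓ 0-10✓ 0-11✓ 00-1✓ 001-✓ 01-0✓ 01-1✓ 010-✓ 011-✓ 1-01✓ 1-11✓ 10-1✓ 100- 11-1✓
Round 2: --01✓ --11✓ -0-1✓ -1-1✓ 0--1✓ 0-1- 01-- 1--1✓
Round 3: ---1
PIs = {---1, 0-1-, 01--, 100-}
Coverage chart:
  m1: ---1 ←essential
  m2: 0-1- ←essential
  m3: ---1,0-1-
  m4: 01-- ←essential
  m6: 0-1-,01--
  m8: 100- ←essential
  m9: ---1,100-
  m11: ---1 ←essential
  m13: ---1 ←essential
  m15: ---1 ←essential
Essential: ---1, 0-1-, 01--, 100-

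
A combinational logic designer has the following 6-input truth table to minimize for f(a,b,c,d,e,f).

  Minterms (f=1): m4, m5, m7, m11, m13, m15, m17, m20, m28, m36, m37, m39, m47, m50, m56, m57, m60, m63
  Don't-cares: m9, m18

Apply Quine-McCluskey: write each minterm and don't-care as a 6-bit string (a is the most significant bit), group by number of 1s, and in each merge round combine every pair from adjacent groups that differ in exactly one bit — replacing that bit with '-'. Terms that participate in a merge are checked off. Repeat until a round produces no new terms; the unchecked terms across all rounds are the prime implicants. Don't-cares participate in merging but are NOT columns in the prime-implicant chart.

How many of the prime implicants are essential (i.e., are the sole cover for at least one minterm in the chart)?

6

[col 0] 000100*, 000101*, 000111*, 001001*, 001011*, 001101*, 001111*, 010001, 010010*, 010100*, 011100*, 100100*, 100101*, 100111*, 101111*, 110010*, 111000*, 111001*, 111100*, 111111*
[col 1] -00100*, -00101*, -00111*, -01111*, -10010, -11100, 0-0100, 00-101*, 00-111*, 0001-1*, 00010-*, 001-01*, 001-11*, 0010-1*, 0011-1*, 01-100, 1-1111, 10-111*, 1001-1*, 10010-*, 111-00, 11100-
[col 2] -0-111, -001-1, -0010-, 00-1-1, 001--1
Prime implicants: -0-111, -001-1, -0010-, -10010, -11100, 0-0100, 00-1-1, 001--1, 01-100, 010001, 1-1111, 111-00, 11100-
PI chart (minterm → PIs covering it):
  4 | -0010-,0-0100
  5 | -001-1,-0010-,00-1-1
  7 | -0-111,-001-1,00-1-1
  11 | 001--1  (sole → essential)
  13 | 00-1-1,001--1
  15 | -0-111,00-1-1,001--1
  17 | 010001  (sole → essential)
  20 | 0-0100,01-100
  28 | -11100,01-100
  36 | -0010-  (sole → essential)
  37 | -001-1,-0010-
  39 | -0-111,-001-1
  47 | -0-111,1-1111
  50 | -10010  (sole → essential)
  56 | 111-00,11100-
  57 | 11100-  (sole → essential)
  60 | -11100,111-00
  63 | 1-1111  (sole → essential)
Essential prime implicants: -0010-, -10010, 001--1, 010001, 1-1111, 11100-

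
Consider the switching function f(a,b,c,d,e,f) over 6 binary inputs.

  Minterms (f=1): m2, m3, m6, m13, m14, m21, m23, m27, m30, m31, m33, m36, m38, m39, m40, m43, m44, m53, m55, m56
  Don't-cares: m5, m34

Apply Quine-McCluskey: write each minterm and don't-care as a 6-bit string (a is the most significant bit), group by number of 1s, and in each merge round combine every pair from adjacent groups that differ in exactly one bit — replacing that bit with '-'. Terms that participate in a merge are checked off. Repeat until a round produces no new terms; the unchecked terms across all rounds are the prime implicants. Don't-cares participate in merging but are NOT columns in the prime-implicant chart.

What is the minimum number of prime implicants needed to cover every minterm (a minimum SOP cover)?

size-2^0 implicants → 000010(✓)  000011(✓)  000101(✓)  000110(✓)  001101(✓)  001110(✓)  010101(✓)  010111(✓)  011011(✓)  011110(✓)  011111(✓)  100001  100010(✓)  100100(✓)  100110(✓)  100111(✓)  101000(✓)  101011  101100(✓)  110101(✓)  110111(✓)  111000(✓)
size-2^1 implicants → -00010(✓)  -00110(✓)  -10101(✓)  -10111(✓)  0-0101  0-1110  00-101  00-110  000-10(✓)  00001-  01-111  0101-1(✓)  011-11  01111-  1-0111  1-1000  10-100  100-10(✓)  1001-0  10011-  101-00  1101-1(✓)
size-2^2 implicants → -00-10  -101-1
Unchecked terms (primes): -00-10, -101-1, 0-0101, 0-1110, 00-101, 00-110, 00001-, 01-111, 011-11, 01111-, 1-0111, 1-1000, 10-100, 100001, 1001-0, 10011-, 101-00, 101011
Minterm coverage:
  m2 ⊆ -00-10,00001-
  m3 ⊆ 00001- [E]
  m6 ⊆ -00-10,00-110
  m13 ⊆ 00-101 [E]
  m14 ⊆ 0-1110,00-110
  m21 ⊆ -101-1,0-0101
  m23 ⊆ -101-1,01-111
  m27 ⊆ 011-11 [E]
  m30 ⊆ 0-1110,01111-
  m31 ⊆ 01-111,011-11,01111-
  m33 ⊆ 100001 [E]
  m36 ⊆ 10-100,1001-0
  m38 ⊆ -00-10,1001-0,10011-
  m39 ⊆ 1-0111,10011-
  m40 ⊆ 1-1000,101-00
  m43 ⊆ 101011 [E]
  m44 ⊆ 10-100,101-00
  m53 ⊆ -101-1 [E]
  m55 ⊆ -101-1,1-0111
  m56 ⊆ 1-1000 [E]
E = {-101-1, 00-101, 00001-, 011-11, 1-1000, 100001, 101011}
Petrick residual → -00-10, 0-1110, 1-0111, 10-100
Cover = b'c'ef' + bc'df + a'cdef' + a'b'de'f + a'b'c'd'e + a'bcef + ac'def + acd'e'f' + ab'de'f' + ab'c'd'e'f + ab'cd'ef  |cover|=11

11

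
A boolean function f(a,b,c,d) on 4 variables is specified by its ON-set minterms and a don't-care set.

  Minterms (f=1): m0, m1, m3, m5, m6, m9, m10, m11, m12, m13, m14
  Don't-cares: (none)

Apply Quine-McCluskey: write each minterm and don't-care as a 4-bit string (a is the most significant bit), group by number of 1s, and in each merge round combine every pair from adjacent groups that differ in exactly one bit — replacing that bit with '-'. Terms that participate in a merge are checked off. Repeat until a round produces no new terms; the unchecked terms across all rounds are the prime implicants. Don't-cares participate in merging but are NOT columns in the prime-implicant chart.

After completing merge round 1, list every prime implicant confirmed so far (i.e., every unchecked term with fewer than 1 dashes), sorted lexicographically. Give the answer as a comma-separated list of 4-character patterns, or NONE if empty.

NONE

[col 0] 0000*, 0001*, 0011*, 0101*, 0110*, 1001*, 1010*, 1011*, 1100*, 1101*, 1110*
[col 1] -001*, -011*, -101*, -110, 0-01*, 00-1*, 000-, 1-01*, 1-10, 10-1*, 101-, 11-0, 110-
[col 2] --01, -0-1
Prime implicants: --01, -0-1, -110, 000-, 1-10, 101-, 11-0, 110-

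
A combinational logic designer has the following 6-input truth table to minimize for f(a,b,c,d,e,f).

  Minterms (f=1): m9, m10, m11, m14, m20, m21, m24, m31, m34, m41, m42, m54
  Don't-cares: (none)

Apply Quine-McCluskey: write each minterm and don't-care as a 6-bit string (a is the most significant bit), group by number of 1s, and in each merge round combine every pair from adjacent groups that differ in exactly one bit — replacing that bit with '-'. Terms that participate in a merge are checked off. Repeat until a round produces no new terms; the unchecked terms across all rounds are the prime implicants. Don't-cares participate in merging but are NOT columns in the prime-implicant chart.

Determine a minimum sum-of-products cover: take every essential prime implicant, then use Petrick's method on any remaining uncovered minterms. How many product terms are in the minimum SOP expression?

8

size-2^0 implicants → 001001(✓)  001010(✓)  001011(✓)  001110(✓)  010100(✓)  010101(✓)  011000  011111  100010(✓)  101001(✓)  101010(✓)  110110
size-2^1 implicants → -01001  -01010  001-10  0010-1  00101-  01010-  10-010
Unchecked terms (primes): -01001, -01010, 001-10, 0010-1, 00101-, 01010-, 011000, 011111, 10-010, 110110
Minterm coverage:
  m9 ⊆ -01001,0010-1
  m10 ⊆ -01010,001-10,00101-
  m11 ⊆ 0010-1,00101-
  m14 ⊆ 001-10 [E]
  m20 ⊆ 01010- [E]
  m21 ⊆ 01010- [E]
  m24 ⊆ 011000 [E]
  m31 ⊆ 011111 [E]
  m34 ⊆ 10-010 [E]
  m41 ⊆ -01001 [E]
  m42 ⊆ -01010,10-010
  m54 ⊆ 110110 [E]
E = {-01001, 001-10, 01010-, 011000, 011111, 10-010, 110110}
Petrick residual → 0010-1
Cover = b'cd'e'f + a'b'cef' + a'b'cd'f + a'bc'de' + a'bcd'e'f' + a'bcdef + ab'd'ef' + abc'def'  |cover|=8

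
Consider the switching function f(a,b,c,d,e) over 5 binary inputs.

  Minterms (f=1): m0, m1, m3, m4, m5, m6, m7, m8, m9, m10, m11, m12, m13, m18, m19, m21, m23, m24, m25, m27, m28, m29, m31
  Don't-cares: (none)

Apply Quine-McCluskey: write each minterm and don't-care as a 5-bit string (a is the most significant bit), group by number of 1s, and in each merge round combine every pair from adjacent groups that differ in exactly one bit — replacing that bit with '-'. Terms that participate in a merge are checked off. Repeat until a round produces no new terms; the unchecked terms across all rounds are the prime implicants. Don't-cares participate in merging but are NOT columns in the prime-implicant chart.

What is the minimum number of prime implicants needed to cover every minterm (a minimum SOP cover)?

7

Round 0: 00000✓ 00001✓ 00011✓ 00100✓ 00101✓ 00110✓ 00111✓ 01000✓ 01001✓ 01010✓ 01011✓ 01100✓ 01101✓ 10010✓ 10011✓ 10101✓ 10111✓ 11000✓ 11001✓ 11011✓ 11100✓ 11101✓ 11111✓
Round 1: -0011✓ -0101✓ -0111✓ -1000✓ -1001✓ -1011✓ -1100✓ -1101✓ 0-000✓ 0-001✓ 0-011✓ 0-100✓ 0-101✓ 00-00✓ 00-01✓ 00-11✓ 000-1✓ 0000-✓ 001-0✓ 001-1✓ 0010-✓ 0011-✓ 01-00✓ 01-01✓ 010-0✓ 010-1✓ 0100-✓ 0101-✓ 0110-✓ 1-011✓ 1-101✓ 1-111✓ 10-11✓ 1001- 101-1✓ 11-00✓ 11-01✓ 11-11✓ 110-1✓ 1100-✓ 111-1✓ 1110-✓
Round 2: --011 --101 -0-11 -01-1 -1-00✓ -1-01✓ -10-1 -100-✓ -110-✓ 0--00✓ 0--01✓ 0-0-1 0-00-✓ 0-10-✓ 00--1 00-0-✓ 001-- 01-0-✓ 010-- 1--11 1-1-1 11--1 11-0-✓
Round 3: -1-0- 0--0-
PIs = {--011, --101, -0-11, -01-1, -1-0-, -10-1, 0--0-, 0-0-1, 00--1, 001--, 010--, 1--11, 1-1-1, 1001-, 11--1}
Coverage chart:
  m0: 0--0- ←essential
  m1: 0--0-,0-0-1,00--1
  m3: --011,-0-11,0-0-1,00--1
  m4: 0--0-,001--
  m5: --101,-01-1,0--0-,00--1,001--
  m6: 001-- ←essential
  m7: -0-11,-01-1,00--1,001--
  m8: -1-0-,0--0-,010--
  m9: -1-0-,-10-1,0--0-,0-0-1,010--
  m10: 010-- ←essential
  m11: --011,-10-1,0-0-1,010--
  m12: -1-0-,0--0-
  m13: --101,-1-0-,0--0-
  m18: 1001- ←essential
  m19: --011,-0-11,1--11,1001-
  m21: --101,-01-1,1-1-1
  m23: -0-11,-01-1,1--11,1-1-1
  m24: -1-0- ←essential
  m25: -1-0-,-10-1,11--1
  m27: --011,-10-1,1--11,11--1
  m28: -1-0- ←essential
  m29: --101,-1-0-,1-1-1,11--1
  m31: 1--11,1-1-1,11--1
Essential: -1-0-, 0--0-, 001--, 010--, 1001-
Petrick residual → --011, 1-1-1
Min cover (7 terms): c'de + bd' + a'd' + a'b'c + a'bc' + ace + ab'c'd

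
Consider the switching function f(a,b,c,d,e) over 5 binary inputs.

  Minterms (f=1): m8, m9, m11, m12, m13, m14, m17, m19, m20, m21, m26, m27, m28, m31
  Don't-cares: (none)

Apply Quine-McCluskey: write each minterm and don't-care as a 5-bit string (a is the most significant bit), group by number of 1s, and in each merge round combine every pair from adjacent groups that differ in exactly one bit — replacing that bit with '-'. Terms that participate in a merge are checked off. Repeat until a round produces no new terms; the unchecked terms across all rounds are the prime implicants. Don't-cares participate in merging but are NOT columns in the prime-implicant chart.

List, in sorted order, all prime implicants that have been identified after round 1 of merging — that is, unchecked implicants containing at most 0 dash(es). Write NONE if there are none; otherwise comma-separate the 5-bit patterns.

size-2^0 implicants → 01000(✓)  01001(✓)  01011(✓)  01100(✓)  01101(✓)  01110(✓)  10001(✓)  10011(✓)  10100(✓)  10101(✓)  11010(✓)  11011(✓)  11100(✓)  11111(✓)
size-2^1 implicants → -1011  -1100  01-00(✓)  01-01(✓)  010-1  0100-(✓)  011-0  0110-(✓)  1-011  1-100  10-01  100-1  1010-  11-11  1101-
size-2^2 implicants → 01-0-
Unchecked terms (primes): -1011, -1100, 01-0-, 010-1, 011-0, 1-011, 1-100, 10-01, 100-1, 1010-, 11-11, 1101-

NONE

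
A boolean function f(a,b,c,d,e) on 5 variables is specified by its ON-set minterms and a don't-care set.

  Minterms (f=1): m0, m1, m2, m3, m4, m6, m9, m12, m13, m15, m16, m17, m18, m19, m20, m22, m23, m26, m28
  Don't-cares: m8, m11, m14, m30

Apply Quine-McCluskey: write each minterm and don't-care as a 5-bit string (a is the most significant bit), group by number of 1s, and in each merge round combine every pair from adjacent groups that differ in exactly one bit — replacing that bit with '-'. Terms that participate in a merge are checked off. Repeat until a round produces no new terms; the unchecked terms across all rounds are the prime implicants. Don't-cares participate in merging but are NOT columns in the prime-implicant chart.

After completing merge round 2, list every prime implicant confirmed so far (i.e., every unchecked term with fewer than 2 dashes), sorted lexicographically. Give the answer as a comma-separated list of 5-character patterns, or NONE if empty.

NONE

Round 0: 00000✓ 00001✓ 00010✓ 00011✓ 00100✓ 00110✓ 01000✓ 01001✓ 01011✓ 01100✓ 01101✓ 01110✓ 01111✓ 10000✓ 10001✓ 10010✓ 10011✓ 10100✓ 10110✓ 10111✓ 11010✓ 11100✓ 11110✓
Round 1: -0000✓ -0001✓ -0010✓ -0011✓ -0100✓ -0110✓ -1100✓ -1110✓ 0-000✓ 0-001✓ 0-011✓ 0-100✓ 0-110✓ 00-00✓ 00-10✓ 000-0✓ 000-1✓ 0000-✓ 0001-✓ 001-0✓ 01-00✓ 01-01✓ 01-11✓ 010-1✓ 0100-✓ 011-0✓ 011-1✓ 0110-✓ 0111-✓ 1-010✓ 1-100✓ 1-110✓ 10-00✓ 10-10✓ 10-11✓ 100-0✓ 100-1✓ 1000-✓ 1001-✓ 101-0✓ 1011-✓ 11-10✓ 111-0✓
Round 2: --100✓ --110✓ -0-00✓ -0-10✓ -00-0✓ -00-1✓ -000-✓ -001-✓ -01-0✓ -11-0✓ 0--00 0-0-1 0-00- 0-1-0✓ 00--0✓ 000--✓ 01--1 01-0- 011-- 1--10 1-1-0✓ 10--0✓ 10-1- 100--✓
Round 3: --1-0 -0--0 -00--
PIs = {--1-0, -0--0, -00--, 0--00, 0-0-1, 0-00-, 01--1, 01-0-, 011--, 1--10, 10-1-}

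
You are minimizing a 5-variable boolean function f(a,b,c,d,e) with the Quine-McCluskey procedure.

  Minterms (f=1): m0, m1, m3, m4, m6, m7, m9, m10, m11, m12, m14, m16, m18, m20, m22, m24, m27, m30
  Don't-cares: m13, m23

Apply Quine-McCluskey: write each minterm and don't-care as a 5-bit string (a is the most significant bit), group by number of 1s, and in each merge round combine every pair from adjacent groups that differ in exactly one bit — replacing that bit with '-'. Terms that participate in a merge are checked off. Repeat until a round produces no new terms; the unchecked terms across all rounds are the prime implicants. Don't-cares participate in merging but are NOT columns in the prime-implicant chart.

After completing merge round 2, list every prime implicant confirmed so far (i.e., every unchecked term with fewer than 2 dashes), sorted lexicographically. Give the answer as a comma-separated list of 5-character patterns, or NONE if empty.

Round 0: 00000✓ 00001✓ 00011✓ 00100✓ 00110✓ 00111✓ 01001✓ 01010✓ 01011✓ 01100✓ 01101✓ 01110✓ 10000✓ 10010✓ 10100✓ 10110✓ 10111✓ 11000✓ 11011✓ 11110✓
Round 1: -0000✓ -0100✓ -0110✓ -0111✓ -1011 -1110✓ 0-001✓ 0-011✓ 0-100✓ 0-110✓ 00-00✓ 00-11 000-1✓ 0000- 001-0✓ 0011-✓ 01-01 01-10 010-1✓ 0101- 011-0✓ 0110- 1-000 1-110✓ 10-00✓ 10-10✓ 100-0✓ 101-0✓ 1011-✓
Round 2: --110 -0-00 -01-0 -011- 0-0-1 0-1-0 10--0
PIs = {--110, -0-00, -01-0, -011-, -1011, 0-0-1, 0-1-0, 00-11, 0000-, 01-01, 01-10, 0101-, 0110-, 1-000, 10--0}

-1011, 00-11, 0000-, 01-01, 01-10, 0101-, 0110-, 1-000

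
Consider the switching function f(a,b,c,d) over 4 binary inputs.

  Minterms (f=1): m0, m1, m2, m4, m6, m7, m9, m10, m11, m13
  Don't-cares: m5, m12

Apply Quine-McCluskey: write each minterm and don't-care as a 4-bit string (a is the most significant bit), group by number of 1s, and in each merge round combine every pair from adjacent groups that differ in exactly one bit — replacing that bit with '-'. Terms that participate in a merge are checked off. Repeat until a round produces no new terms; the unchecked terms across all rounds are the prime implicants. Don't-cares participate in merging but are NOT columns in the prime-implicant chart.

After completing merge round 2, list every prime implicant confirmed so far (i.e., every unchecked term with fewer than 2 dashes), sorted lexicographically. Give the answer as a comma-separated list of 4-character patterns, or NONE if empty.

-010, 10-1, 101-

Round 0: 0000✓ 0001✓ 0010✓ 0100✓ 0101✓ 0110✓ 0111✓ 1001✓ 1010✓ 1011✓ 1100✓ 1101✓
Round 1: -001✓ -010 -100✓ -101✓ 0-00✓ 0-01✓ 0-10✓ 00-0✓ 000-✓ 01-0✓ 01-1✓ 010-✓ 011-✓ 1-01✓ 10-1 101- 110-✓
Round 2: --01 -10- 0--0 0-0- 01--
PIs = {--01, -010, -10-, 0--0, 0-0-, 01--, 10-1, 101-}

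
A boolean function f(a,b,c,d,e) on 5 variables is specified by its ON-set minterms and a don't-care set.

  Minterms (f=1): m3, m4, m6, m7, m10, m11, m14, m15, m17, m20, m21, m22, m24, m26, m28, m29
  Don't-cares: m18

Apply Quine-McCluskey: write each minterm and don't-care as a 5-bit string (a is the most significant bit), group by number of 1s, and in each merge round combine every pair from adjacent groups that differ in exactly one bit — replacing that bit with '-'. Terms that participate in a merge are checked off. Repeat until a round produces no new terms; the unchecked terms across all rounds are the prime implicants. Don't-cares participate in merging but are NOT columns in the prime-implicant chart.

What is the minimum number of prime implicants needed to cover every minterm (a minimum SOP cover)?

6

[col 0] 00011*, 00100*, 00110*, 00111*, 01010*, 01011*, 01110*, 01111*, 10001*, 10010*, 10100*, 10101*, 10110*, 11000*, 11010*, 11100*, 11101*
[col 1] -0100*, -0110*, -1010, 0-011*, 0-110*, 0-111*, 00-11*, 001-0*, 0011-*, 01-10*, 01-11*, 0101-*, 0111-*, 1-010, 1-100*, 1-101*, 10-01, 10-10, 101-0*, 1010-*, 11-00, 110-0, 1110-*
[col 2] -01-0, 0--11, 0-11-, 01-1-, 1-10-
Prime implicants: -01-0, -1010, 0--11, 0-11-, 01-1-, 1-010, 1-10-, 10-01, 10-10, 11-00, 110-0
PI chart (minterm → PIs covering it):
  3 | 0--11  (sole → essential)
  4 | -01-0  (sole → essential)
  6 | -01-0,0-11-
  7 | 0--11,0-11-
  10 | -1010,01-1-
  11 | 0--11,01-1-
  14 | 0-11-,01-1-
  15 | 0--11,0-11-,01-1-
  17 | 10-01  (sole → essential)
  20 | -01-0,1-10-
  21 | 1-10-,10-01
  22 | -01-0,10-10
  24 | 11-00,110-0
  26 | -1010,1-010,110-0
  28 | 1-10-,11-00
  29 | 1-10-  (sole → essential)
Essential prime implicants: -01-0, 0--11, 1-10-, 10-01
Petrick residual → 01-1-, 110-0
Minimum SOP uses 6 PIs: b'ce' + a'de + a'bd + acd' + ab'd'e + abc'e'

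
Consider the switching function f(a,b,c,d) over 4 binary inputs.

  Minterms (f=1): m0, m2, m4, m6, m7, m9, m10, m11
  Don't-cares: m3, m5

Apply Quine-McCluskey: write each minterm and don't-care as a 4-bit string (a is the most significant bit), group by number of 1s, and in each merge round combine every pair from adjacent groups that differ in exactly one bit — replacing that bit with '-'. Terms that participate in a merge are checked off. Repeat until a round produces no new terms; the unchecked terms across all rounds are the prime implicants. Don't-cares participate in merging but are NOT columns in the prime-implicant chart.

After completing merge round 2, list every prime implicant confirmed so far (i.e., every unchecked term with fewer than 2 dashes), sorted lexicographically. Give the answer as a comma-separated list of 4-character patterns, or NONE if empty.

Round 0: 0000✓ 0010✓ 0011✓ 0100✓ 0101✓ 0110✓ 0111✓ 1001✓ 1010✓ 1011✓
Round 1: -010✓ -011✓ 0-00✓ 0-10✓ 0-11✓ 00-0✓ 001-✓ 01-0✓ 01-1✓ 010-✓ 011-✓ 10-1 101-✓
Round 2: -01- 0--0 0-1- 01--
PIs = {-01-, 0--0, 0-1-, 01--, 10-1}

10-1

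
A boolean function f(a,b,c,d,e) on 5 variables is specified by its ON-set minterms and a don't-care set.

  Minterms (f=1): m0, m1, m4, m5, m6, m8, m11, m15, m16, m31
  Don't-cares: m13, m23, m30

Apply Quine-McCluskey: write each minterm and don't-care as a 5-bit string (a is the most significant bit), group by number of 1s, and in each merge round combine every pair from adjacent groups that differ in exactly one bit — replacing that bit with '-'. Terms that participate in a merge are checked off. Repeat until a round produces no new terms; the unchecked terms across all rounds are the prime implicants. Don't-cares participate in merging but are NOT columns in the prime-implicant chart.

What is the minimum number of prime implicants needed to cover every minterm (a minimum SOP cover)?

6

Round 0: 00000✓ 00001✓ 00100✓ 00101✓ 00110✓ 01000✓ 01011✓ 01101✓ 01111✓ 10000✓ 10111✓ 11110✓ 11111✓
Round 1: -0000 -1111 0-000 0-101 00-00✓ 00-01✓ 0000-✓ 001-0 0010-✓ 01-11 011-1 1-111 1111-
Round 2: 00-0-
PIs = {-0000, -1111, 0-000, 0-101, 00-0-, 001-0, 01-11, 011-1, 1-111, 1111-}
Coverage chart:
  m0: -0000,0-000,00-0-
  m1: 00-0- ←essential
  m4: 00-0-,001-0
  m5: 0-101,00-0-
  m6: 001-0 ←essential
  m8: 0-000 ←essential
  m11: 01-11 ←essential
  m15: -1111,01-11,011-1
  m16: -0000 ←essential
  m31: -1111,1-111,1111-
Essential: -0000, 0-000, 00-0-, 001-0, 01-11
Petrick residual → -1111
Min cover (6 terms): b'c'd'e' + bcde + a'c'd'e' + a'b'd' + a'b'ce' + a'bde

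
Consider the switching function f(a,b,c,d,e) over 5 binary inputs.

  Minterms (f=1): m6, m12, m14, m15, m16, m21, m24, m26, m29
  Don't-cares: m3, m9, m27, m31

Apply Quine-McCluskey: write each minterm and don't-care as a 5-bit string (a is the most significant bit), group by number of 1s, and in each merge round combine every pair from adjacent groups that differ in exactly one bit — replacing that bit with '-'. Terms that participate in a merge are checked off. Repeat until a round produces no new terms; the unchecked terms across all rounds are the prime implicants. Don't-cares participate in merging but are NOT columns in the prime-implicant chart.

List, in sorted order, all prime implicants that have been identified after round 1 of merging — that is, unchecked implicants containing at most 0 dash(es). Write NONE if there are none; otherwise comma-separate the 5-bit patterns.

00011, 01001

size-2^0 implicants → 00011  00110(✓)  01001  01100(✓)  01110(✓)  01111(✓)  10000(✓)  10101(✓)  11000(✓)  11010(✓)  11011(✓)  11101(✓)  11111(✓)
size-2^1 implicants → -1111  0-110  011-0  0111-  1-000  1-101  11-11  110-0  1101-  111-1
Unchecked terms (primes): -1111, 0-110, 00011, 01001, 011-0, 0111-, 1-000, 1-101, 11-11, 110-0, 1101-, 111-1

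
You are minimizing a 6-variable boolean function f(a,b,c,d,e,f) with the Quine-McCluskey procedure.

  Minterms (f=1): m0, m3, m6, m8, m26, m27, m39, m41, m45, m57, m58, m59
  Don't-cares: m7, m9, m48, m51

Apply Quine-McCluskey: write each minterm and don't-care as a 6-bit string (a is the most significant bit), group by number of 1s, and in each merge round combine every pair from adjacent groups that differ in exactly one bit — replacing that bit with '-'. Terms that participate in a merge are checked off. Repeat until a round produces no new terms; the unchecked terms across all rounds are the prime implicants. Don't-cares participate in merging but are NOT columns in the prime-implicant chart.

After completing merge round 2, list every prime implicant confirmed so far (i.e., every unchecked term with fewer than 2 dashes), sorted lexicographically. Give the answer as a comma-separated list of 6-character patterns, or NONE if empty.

Round 0: 000000✓ 000011✓ 000110✓ 000111✓ 001000✓ 001001✓ 011010✓ 011011✓ 100111✓ 101001✓ 101101✓ 110000 110011✓ 111001✓ 111010✓ 111011✓
Round 1: -00111 -01001 -11010✓ -11011✓ 00-000 000-11 00011- 00100- 01101-✓ 1-1001 101-01 11-011 1110-1 11101-✓
Round 2: -1101-
PIs = {-00111, -01001, -1101-, 00-000, 000-11, 00011-, 00100-, 1-1001, 101-01, 11-011, 110000, 1110-1}

-00111, -01001, 00-000, 000-11, 00011-, 00100-, 1-1001, 101-01, 11-011, 110000, 1110-1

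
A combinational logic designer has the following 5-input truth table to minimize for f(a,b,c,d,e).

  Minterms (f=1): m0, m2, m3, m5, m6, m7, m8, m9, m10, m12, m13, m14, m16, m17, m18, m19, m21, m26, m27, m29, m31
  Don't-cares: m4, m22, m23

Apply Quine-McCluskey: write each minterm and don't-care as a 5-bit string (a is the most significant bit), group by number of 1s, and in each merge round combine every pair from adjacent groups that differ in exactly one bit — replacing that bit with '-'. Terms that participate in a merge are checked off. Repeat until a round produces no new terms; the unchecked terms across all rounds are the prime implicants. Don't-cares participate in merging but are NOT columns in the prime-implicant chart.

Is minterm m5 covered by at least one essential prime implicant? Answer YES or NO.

size-2^0 implicants → 00000(✓)  00010(✓)  00011(✓)  00100(✓)  00101(✓)  00110(✓)  00111(✓)  01000(✓)  01001(✓)  01010(✓)  01100(✓)  01101(✓)  01110(✓)  10000(✓)  10001(✓)  10010(✓)  10011(✓)  10101(✓)  10110(✓)  10111(✓)  11010(✓)  11011(✓)  11101(✓)  11111(✓)
size-2^1 implicants → -0000(✓)  -0010(✓)  -0011(✓)  -0101(✓)  -0110(✓)  -0111(✓)  -1010(✓)  -1101(✓)  0-000(✓)  0-010(✓)  0-100(✓)  0-101(✓)  0-110(✓)  00-00(✓)  00-10(✓)  00-11(✓)  000-0(✓)  0001-(✓)  001-0(✓)  001-1(✓)  0010-(✓)  0011-(✓)  01-00(✓)  01-01(✓)  01-10(✓)  010-0(✓)  0100-(✓)  011-0(✓)  0110-(✓)  1-010(✓)  1-011(✓)  1-101(✓)  1-111(✓)  10-01(✓)  10-10(✓)  10-11(✓)  100-0(✓)  100-1(✓)  1000-(✓)  1001-(✓)  101-1(✓)  1011-(✓)  11-11(✓)  1101-(✓)  111-1(✓)
size-2^2 implicants → --010  --101  -0-10(✓)  -0-11(✓)  -00-0  -001-(✓)  -01-1  -011-(✓)  0--00(✓)  0--10(✓)  0-0-0(✓)  0-1-0(✓)  0-10-  00--0(✓)  00-1-(✓)  001--  01--0(✓)  01-0-  1--11  1-01-  1-1-1  10--1  10-1-(✓)  100--
size-2^3 implicants → -0-1-  0---0
Unchecked terms (primes): --010, --101, -0-1-, -00-0, -01-1, 0---0, 0-10-, 001--, 01-0-, 1--11, 1-01-, 1-1-1, 10--1, 100--
Minterm coverage:
  m0 ⊆ -00-0,0---0
  m2 ⊆ --010,-0-1-,-00-0,0---0
  m3 ⊆ -0-1- [E]
  m5 ⊆ --101,-01-1,0-10-,001--
  m6 ⊆ -0-1-,0---0,001--
  m7 ⊆ -0-1-,-01-1,001--
  m8 ⊆ 0---0,01-0-
  m9 ⊆ 01-0- [E]
  m10 ⊆ --010,0---0
  m12 ⊆ 0---0,0-10-,01-0-
  m13 ⊆ --101,0-10-,01-0-
  m14 ⊆ 0---0 [E]
  m16 ⊆ -00-0,100--
  m17 ⊆ 10--1,100--
  m18 ⊆ --010,-0-1-,-00-0,1-01-,100--
  m19 ⊆ -0-1-,1--11,1-01-,10--1,100--
  m21 ⊆ --101,-01-1,1-1-1,10--1
  m26 ⊆ --010,1-01-
  m27 ⊆ 1--11,1-01-
  m29 ⊆ --101,1-1-1
  m31 ⊆ 1--11,1-1-1
E = {-0-1-, 0---0, 01-0-}

NO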